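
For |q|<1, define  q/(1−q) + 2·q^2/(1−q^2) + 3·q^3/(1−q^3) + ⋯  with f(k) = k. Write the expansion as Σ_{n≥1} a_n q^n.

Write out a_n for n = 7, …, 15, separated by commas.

8, 15, 13, 18, 12, 28, 14, 24, 24

n=7: 1·7 7·1  f→[1+7]=8
[q^8] f(1)=1,f(2)=2,f(4)=4,f(8)=8 ⇒ 15
d|9:{9,3,1}  Σf=9+3+1=13
n=10: 10·1 5·2 2·5 1·10  f→[10+5+2+1]=18
d|11:{1,11}  Σf=1+11=12
q^12  k|12↦f(k): 12:12 6:6 4:4 3:3 2:2 1:1  a_12=28
[q^13] f(1)=1,f(13)=13 ⇒ 14
n=14: 14·1 7·2 2·7 1·14  f→[14+7+2+1]=24
d|15:{1,3,5,15}  Σf=1+3+5+15=24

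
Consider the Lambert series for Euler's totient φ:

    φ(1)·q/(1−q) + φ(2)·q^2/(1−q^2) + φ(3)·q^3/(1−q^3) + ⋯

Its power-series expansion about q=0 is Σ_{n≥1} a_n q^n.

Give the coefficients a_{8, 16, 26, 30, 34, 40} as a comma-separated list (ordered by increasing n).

d|8:{8,4,2,1}  Σφ=4+2+1+1=8
n=16: 16·1 8·2 4·4 2·8 1·16  φ→[8+4+2+1+1]=16
q^26  k|26↦φ(k): 26:12 13:12 2:1 1:1  a_26=26
d|30:{30,15,10,6,5,3,2,1}  Σφ=8+8+4+2+4+2+1+1=30
d|34:{1,2,17,34}  Σφ=1+1+16+16=34
d|40:{40,20,10,8,5,4,2,1}  Σφ=16+8+4+4+4+2+1+1=40

8, 16, 26, 30, 34, 40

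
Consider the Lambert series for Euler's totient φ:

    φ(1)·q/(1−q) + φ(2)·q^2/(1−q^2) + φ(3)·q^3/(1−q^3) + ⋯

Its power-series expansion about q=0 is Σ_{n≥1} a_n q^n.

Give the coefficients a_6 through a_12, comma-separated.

d|6:{1,2,3,6}  Σφ=1+1+2+2=6
d|7:{1,7}  Σφ=1+6=7
[q^8] φ(1)=1,φ(2)=1,φ(4)=2,φ(8)=4 ⇒ 8
q^9  k|9↦φ(k): 1:1 3:2 9:6  a_9=9
d|10:{1,2,5,10}  Σφ=1+1+4+4=10
[q^11] φ(1)=1,φ(11)=10 ⇒ 11
d|12:{1,2,3,4,6,12}  Σφ=1+1+2+2+2+4=12

6, 7, 8, 9, 10, 11, 12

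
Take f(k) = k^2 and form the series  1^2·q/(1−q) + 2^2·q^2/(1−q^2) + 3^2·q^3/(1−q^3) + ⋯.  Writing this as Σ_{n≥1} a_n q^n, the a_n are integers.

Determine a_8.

d|8:{1,2,4,8}  Σf=1+4+16+64=85

a_8 = 85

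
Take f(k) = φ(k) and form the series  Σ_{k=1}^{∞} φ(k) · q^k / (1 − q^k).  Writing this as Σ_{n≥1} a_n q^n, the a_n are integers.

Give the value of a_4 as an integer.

[q^4] φ(4)=2,φ(2)=1,φ(1)=1 ⇒ 4

a_4 = 4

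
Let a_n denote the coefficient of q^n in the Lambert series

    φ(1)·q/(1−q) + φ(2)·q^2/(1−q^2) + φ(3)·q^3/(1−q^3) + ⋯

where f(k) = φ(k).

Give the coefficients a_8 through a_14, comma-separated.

n=8: 8·1 4·2 2·4 1·8  φ→[4+2+1+1]=8
[q^9] φ(1)=1,φ(3)=2,φ(9)=6 ⇒ 9
q^10  k|10↦φ(k): 1:1 2:1 5:4 10:4  a_10=10
d|11:{11,1}  Σφ=10+1=11
n=12: 12·1 6·2 4·3 3·4 2·6 1·12  φ→[4+2+2+2+1+1]=12
n=13: 1·13 13·1  φ→[1+12]=13
n=14: 1·14 2·7 7·2 14·1  φ→[1+1+6+6]=14

8, 9, 10, 11, 12, 13, 14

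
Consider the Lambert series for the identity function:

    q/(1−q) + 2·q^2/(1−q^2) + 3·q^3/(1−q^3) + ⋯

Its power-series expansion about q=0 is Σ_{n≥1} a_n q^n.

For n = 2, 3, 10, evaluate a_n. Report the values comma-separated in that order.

3, 4, 18

n=2: 1·2 2·1  f→[1+2]=3
[q^3] f(3)=3,f(1)=1 ⇒ 4
[q^10] f(10)=10,f(5)=5,f(2)=2,f(1)=1 ⇒ 18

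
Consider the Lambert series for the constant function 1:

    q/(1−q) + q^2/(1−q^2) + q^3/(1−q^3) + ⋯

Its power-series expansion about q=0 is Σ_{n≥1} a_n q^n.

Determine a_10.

a_10 = 4

q^10  k|10↦f(k): 10:1 5:1 2:1 1:1  a_10=4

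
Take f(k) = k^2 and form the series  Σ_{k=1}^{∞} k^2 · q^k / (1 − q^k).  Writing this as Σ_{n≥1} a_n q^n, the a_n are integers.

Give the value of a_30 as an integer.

a_30 = 1300

d|30:{1,2,3,5,6,10,15,30}  Σf=1+4+9+25+36+100+225+900=1300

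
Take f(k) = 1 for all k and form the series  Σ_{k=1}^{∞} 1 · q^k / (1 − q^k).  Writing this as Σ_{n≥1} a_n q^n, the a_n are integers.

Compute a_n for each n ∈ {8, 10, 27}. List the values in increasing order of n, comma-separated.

d|8:{1,2,4,8}  Σf=1+1+1+1=4
q^10  k|10↦f(k): 1:1 2:1 5:1 10:1  a_10=4
n=27: 27·1 9·3 3·9 1·27  f→[1+1+1+1]=4

4, 4, 4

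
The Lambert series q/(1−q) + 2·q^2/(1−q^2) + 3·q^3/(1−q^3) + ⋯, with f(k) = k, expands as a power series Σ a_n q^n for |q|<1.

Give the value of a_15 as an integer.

[q^15] f(15)=15,f(5)=5,f(3)=3,f(1)=1 ⇒ 24

a_15 = 24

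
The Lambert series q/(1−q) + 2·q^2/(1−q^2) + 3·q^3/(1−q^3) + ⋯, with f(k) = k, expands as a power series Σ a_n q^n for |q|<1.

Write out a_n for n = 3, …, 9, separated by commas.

d|3:{1,3}  Σf=1+3=4
q^4  k|4↦f(k): 1:1 2:2 4:4  a_4=7
[q^5] f(5)=5,f(1)=1 ⇒ 6
n=6: 1·6 2·3 3·2 6·1  f→[1+2+3+6]=12
[q^7] f(7)=7,f(1)=1 ⇒ 8
[q^8] f(8)=8,f(4)=4,f(2)=2,f(1)=1 ⇒ 15
n=9: 1·9 3·3 9·1  f→[1+3+9]=13

4, 7, 6, 12, 8, 15, 13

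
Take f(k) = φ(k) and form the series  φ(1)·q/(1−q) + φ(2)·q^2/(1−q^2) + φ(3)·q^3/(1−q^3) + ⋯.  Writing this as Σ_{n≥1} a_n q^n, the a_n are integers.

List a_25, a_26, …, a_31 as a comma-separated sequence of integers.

q^25  k|25↦φ(k): 25:20 5:4 1:1  a_25=25
[q^26] φ(1)=1,φ(2)=1,φ(13)=12,φ(26)=12 ⇒ 26
q^27  k|27↦φ(k): 27:18 9:6 3:2 1:1  a_27=27
d|28:{1,2,4,7,14,28}  Σφ=1+1+2+6+6+12=28
n=29: 29·1 1·29  φ→[28+1]=29
d|30:{1,2,3,5,6,10,15,30}  Σφ=1+1+2+4+2+4+8+8=30
d|31:{1,31}  Σφ=1+30=31

25, 26, 27, 28, 29, 30, 31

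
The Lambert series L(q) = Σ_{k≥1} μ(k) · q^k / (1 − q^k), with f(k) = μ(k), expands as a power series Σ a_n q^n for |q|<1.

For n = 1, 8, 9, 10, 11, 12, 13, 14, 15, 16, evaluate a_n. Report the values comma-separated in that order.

[q^1] μ(1)=1 ⇒ 1
d|8:{1,2,4,8}  Σμ=1+(-1)+0+0=0
q^9  k|9↦μ(k): 1:1 3:-1 9:0  a_9=0
[q^10] μ(1)=1,μ(2)=-1,μ(5)=-1,μ(10)=1 ⇒ 0
d|11:{1,11}  Σμ=1+(-1)=0
q^12  k|12↦μ(k): 1:1 2:-1 3:-1 4:0 6:1 12:0  a_12=0
[q^13] μ(1)=1,μ(13)=-1 ⇒ 0
d|14:{14,7,2,1}  Σμ=1+(-1)+(-1)+1=0
n=15: 15·1 5·3 3·5 1·15  μ→[1+(-1)+(-1)+1]=0
n=16: 16·1 8·2 4·4 2·8 1·16  μ→[0+0+0+(-1)+1]=0

1, 0, 0, 0, 0, 0, 0, 0, 0, 0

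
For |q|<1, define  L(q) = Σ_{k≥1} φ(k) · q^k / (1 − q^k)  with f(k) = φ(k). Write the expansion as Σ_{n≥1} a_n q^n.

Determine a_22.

q^22  k|22↦φ(k): 22:10 11:10 2:1 1:1  a_22=22

a_22 = 22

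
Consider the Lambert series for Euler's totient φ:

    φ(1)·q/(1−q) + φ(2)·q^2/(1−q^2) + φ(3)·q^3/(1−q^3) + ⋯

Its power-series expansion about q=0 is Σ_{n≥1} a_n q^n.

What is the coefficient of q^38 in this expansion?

[q^38] φ(1)=1,φ(2)=1,φ(19)=18,φ(38)=18 ⇒ 38

a_38 = 38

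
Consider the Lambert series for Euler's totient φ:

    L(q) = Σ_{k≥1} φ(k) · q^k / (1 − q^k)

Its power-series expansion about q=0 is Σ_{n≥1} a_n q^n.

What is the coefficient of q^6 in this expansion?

d|6:{6,3,2,1}  Σφ=2+2+1+1=6

a_6 = 6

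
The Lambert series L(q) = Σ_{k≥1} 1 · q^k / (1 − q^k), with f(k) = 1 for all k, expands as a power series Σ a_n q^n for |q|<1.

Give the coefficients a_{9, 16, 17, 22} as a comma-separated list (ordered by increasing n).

q^9  k|9↦f(k): 1:1 3:1 9:1  a_9=3
d|16:{16,8,4,2,1}  Σf=1+1+1+1+1=5
q^17  k|17↦f(k): 17:1 1:1  a_17=2
[q^22] f(22)=1,f(11)=1,f(2)=1,f(1)=1 ⇒ 4

3, 5, 2, 4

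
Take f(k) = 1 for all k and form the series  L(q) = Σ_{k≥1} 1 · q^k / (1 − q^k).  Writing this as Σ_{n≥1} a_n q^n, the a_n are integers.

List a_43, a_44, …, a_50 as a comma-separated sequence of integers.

2, 6, 6, 4, 2, 10, 3, 6

[q^43] f(1)=1,f(43)=1 ⇒ 2
[q^44] f(44)=1,f(22)=1,f(11)=1,f(4)=1,f(2)=1,f(1)=1 ⇒ 6
[q^45] f(45)=1,f(15)=1,f(9)=1,f(5)=1,f(3)=1,f(1)=1 ⇒ 6
[q^46] f(46)=1,f(23)=1,f(2)=1,f(1)=1 ⇒ 4
d|47:{1,47}  Σf=1+1=2
q^48  k|48↦f(k): 1:1 2:1 3:1 4:1 6:1 8:1 12:1 16:1 24:1 48:1  a_48=10
d|49:{49,7,1}  Σf=1+1+1=3
d|50:{1,2,5,10,25,50}  Σf=1+1+1+1+1+1=6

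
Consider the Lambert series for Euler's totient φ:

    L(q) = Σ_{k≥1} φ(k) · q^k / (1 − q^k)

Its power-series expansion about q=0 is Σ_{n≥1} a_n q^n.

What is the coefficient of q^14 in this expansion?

n=14: 1·14 2·7 7·2 14·1  φ→[1+1+6+6]=14

a_14 = 14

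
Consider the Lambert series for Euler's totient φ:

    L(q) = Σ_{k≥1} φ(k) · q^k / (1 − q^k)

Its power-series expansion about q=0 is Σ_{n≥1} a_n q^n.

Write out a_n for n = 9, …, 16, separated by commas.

[q^9] φ(1)=1,φ(3)=2,φ(9)=6 ⇒ 9
d|10:{10,5,2,1}  Σφ=4+4+1+1=10
q^11  k|11↦φ(k): 1:1 11:10  a_11=11
q^12  k|12↦φ(k): 12:4 6:2 4:2 3:2 2:1 1:1  a_12=12
[q^13] φ(13)=12,φ(1)=1 ⇒ 13
n=14: 1·14 2·7 7·2 14·1  φ→[1+1+6+6]=14
n=15: 15·1 5·3 3·5 1·15  φ→[8+4+2+1]=15
d|16:{16,8,4,2,1}  Σφ=8+4+2+1+1=16

9, 10, 11, 12, 13, 14, 15, 16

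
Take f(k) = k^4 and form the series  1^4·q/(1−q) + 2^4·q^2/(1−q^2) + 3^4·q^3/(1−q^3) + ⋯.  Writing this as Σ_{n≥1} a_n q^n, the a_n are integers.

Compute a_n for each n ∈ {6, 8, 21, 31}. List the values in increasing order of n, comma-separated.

d|6:{1,2,3,6}  Σf=1+16+81+1296=1394
[q^8] f(8)=4096,f(4)=256,f(2)=16,f(1)=1 ⇒ 4369
d|21:{21,7,3,1}  Σf=194481+2401+81+1=196964
q^31  k|31↦f(k): 1:1 31:923521  a_31=923522

1394, 4369, 196964, 923522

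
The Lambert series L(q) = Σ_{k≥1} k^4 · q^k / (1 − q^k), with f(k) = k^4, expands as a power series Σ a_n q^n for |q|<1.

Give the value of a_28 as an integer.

[q^28] f(28)=614656,f(14)=38416,f(7)=2401,f(4)=256,f(2)=16,f(1)=1 ⇒ 655746

a_28 = 655746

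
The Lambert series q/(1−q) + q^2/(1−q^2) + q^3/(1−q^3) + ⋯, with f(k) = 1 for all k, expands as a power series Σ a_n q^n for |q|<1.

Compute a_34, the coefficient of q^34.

a_34 = 4

[q^34] f(1)=1,f(2)=1,f(17)=1,f(34)=1 ⇒ 4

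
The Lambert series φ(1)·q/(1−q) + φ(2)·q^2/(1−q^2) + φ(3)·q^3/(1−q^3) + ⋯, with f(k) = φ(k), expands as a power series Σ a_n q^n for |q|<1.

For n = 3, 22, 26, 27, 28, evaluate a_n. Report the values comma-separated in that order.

[q^3] φ(3)=2,φ(1)=1 ⇒ 3
d|22:{1,2,11,22}  Σφ=1+1+10+10=22
n=26: 1·26 2·13 13·2 26·1  φ→[1+1+12+12]=26
[q^27] φ(27)=18,φ(9)=6,φ(3)=2,φ(1)=1 ⇒ 27
d|28:{28,14,7,4,2,1}  Σφ=12+6+6+2+1+1=28

3, 22, 26, 27, 28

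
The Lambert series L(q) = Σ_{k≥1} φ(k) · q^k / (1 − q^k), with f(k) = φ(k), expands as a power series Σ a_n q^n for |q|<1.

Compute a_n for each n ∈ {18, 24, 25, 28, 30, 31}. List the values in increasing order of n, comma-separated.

n=18: 18·1 9·2 6·3 3·6 2·9 1·18  φ→[6+6+2+2+1+1]=18
d|24:{24,12,8,6,4,3,2,1}  Σφ=8+4+4+2+2+2+1+1=24
[q^25] φ(25)=20,φ(5)=4,φ(1)=1 ⇒ 25
d|28:{1,2,4,7,14,28}  Σφ=1+1+2+6+6+12=28
d|30:{30,15,10,6,5,3,2,1}  Σφ=8+8+4+2+4+2+1+1=30
n=31: 31·1 1·31  φ→[30+1]=31

18, 24, 25, 28, 30, 31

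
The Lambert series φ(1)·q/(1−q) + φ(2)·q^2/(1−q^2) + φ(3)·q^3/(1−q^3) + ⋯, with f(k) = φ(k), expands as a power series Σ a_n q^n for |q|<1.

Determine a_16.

d|16:{16,8,4,2,1}  Σφ=8+4+2+1+1=16

a_16 = 16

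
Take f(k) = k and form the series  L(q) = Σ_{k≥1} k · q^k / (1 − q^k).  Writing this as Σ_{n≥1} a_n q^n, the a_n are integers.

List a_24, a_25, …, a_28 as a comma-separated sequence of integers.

[q^24] f(24)=24,f(12)=12,f(8)=8,f(6)=6,f(4)=4,f(3)=3,f(2)=2,f(1)=1 ⇒ 60
[q^25] f(1)=1,f(5)=5,f(25)=25 ⇒ 31
[q^26] f(26)=26,f(13)=13,f(2)=2,f(1)=1 ⇒ 42
[q^27] f(1)=1,f(3)=3,f(9)=9,f(27)=27 ⇒ 40
[q^28] f(28)=28,f(14)=14,f(7)=7,f(4)=4,f(2)=2,f(1)=1 ⇒ 56

60, 31, 42, 40, 56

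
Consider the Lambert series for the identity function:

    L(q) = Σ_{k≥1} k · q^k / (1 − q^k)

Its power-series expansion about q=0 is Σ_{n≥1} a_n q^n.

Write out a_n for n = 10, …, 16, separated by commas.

n=10: 10·1 5·2 2·5 1·10  f→[10+5+2+1]=18
n=11: 1·11 11·1  f→[1+11]=12
[q^12] f(12)=12,f(6)=6,f(4)=4,f(3)=3,f(2)=2,f(1)=1 ⇒ 28
[q^13] f(1)=1,f(13)=13 ⇒ 14
[q^14] f(14)=14,f(7)=7,f(2)=2,f(1)=1 ⇒ 24
n=15: 15·1 5·3 3·5 1·15  f→[15+5+3+1]=24
n=16: 16·1 8·2 4·4 2·8 1·16  f→[16+8+4+2+1]=31

18, 12, 28, 14, 24, 24, 31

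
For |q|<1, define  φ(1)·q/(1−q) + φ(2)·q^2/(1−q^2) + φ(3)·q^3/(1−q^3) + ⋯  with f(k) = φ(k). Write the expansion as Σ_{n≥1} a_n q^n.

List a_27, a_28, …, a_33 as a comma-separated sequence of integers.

[q^27] φ(27)=18,φ(9)=6,φ(3)=2,φ(1)=1 ⇒ 27
q^28  k|28↦φ(k): 28:12 14:6 7:6 4:2 2:1 1:1  a_28=28
d|29:{1,29}  Σφ=1+28=29
d|30:{1,2,3,5,6,10,15,30}  Σφ=1+1+2+4+2+4+8+8=30
d|31:{31,1}  Σφ=30+1=31
d|32:{32,16,8,4,2,1}  Σφ=16+8+4+2+1+1=32
q^33  k|33↦φ(k): 33:20 11:10 3:2 1:1  a_33=33

27, 28, 29, 30, 31, 32, 33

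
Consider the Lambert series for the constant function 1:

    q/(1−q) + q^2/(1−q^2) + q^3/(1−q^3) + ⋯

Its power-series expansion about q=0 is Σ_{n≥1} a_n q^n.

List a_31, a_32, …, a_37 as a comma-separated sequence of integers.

[q^31] f(31)=1,f(1)=1 ⇒ 2
q^32  k|32↦f(k): 32:1 16:1 8:1 4:1 2:1 1:1  a_32=6
q^33  k|33↦f(k): 33:1 11:1 3:1 1:1  a_33=4
[q^34] f(34)=1,f(17)=1,f(2)=1,f(1)=1 ⇒ 4
[q^35] f(1)=1,f(5)=1,f(7)=1,f(35)=1 ⇒ 4
d|36:{36,18,12,9,6,4,3,2,1}  Σf=1+1+1+1+1+1+1+1+1=9
n=37: 37·1 1·37  f→[1+1]=2

2, 6, 4, 4, 4, 9, 2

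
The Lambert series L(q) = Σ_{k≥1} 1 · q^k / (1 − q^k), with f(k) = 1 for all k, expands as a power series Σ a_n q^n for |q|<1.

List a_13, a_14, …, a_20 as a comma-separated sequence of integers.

n=13: 1·13 13·1  f→[1+1]=2
[q^14] f(14)=1,f(7)=1,f(2)=1,f(1)=1 ⇒ 4
n=15: 15·1 5·3 3·5 1·15  f→[1+1+1+1]=4
[q^16] f(16)=1,f(8)=1,f(4)=1,f(2)=1,f(1)=1 ⇒ 5
q^17  k|17↦f(k): 17:1 1:1  a_17=2
q^18  k|18↦f(k): 18:1 9:1 6:1 3:1 2:1 1:1  a_18=6
n=19: 1·19 19·1  f→[1+1]=2
n=20: 1·20 2·10 4·5 5·4 10·2 20·1  f→[1+1+1+1+1+1]=6

2, 4, 4, 5, 2, 6, 2, 6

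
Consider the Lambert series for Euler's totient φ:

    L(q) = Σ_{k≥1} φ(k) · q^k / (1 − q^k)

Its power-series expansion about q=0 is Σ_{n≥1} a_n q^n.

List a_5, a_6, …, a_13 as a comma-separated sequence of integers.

d|5:{5,1}  Σφ=4+1=5
[q^6] φ(1)=1,φ(2)=1,φ(3)=2,φ(6)=2 ⇒ 6
[q^7] φ(7)=6,φ(1)=1 ⇒ 7
[q^8] φ(8)=4,φ(4)=2,φ(2)=1,φ(1)=1 ⇒ 8
q^9  k|9↦φ(k): 9:6 3:2 1:1  a_9=9
n=10: 1·10 2·5 5·2 10·1  φ→[1+1+4+4]=10
q^11  k|11↦φ(k): 11:10 1:1  a_11=11
[q^12] φ(12)=4,φ(6)=2,φ(4)=2,φ(3)=2,φ(2)=1,φ(1)=1 ⇒ 12
[q^13] φ(13)=12,φ(1)=1 ⇒ 13

5, 6, 7, 8, 9, 10, 11, 12, 13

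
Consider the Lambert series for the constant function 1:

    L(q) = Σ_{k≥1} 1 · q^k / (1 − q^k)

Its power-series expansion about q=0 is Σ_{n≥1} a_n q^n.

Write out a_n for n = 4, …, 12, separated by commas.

q^4  k|4↦f(k): 4:1 2:1 1:1  a_4=3
[q^5] f(1)=1,f(5)=1 ⇒ 2
q^6  k|6↦f(k): 1:1 2:1 3:1 6:1  a_6=4
q^7  k|7↦f(k): 7:1 1:1  a_7=2
[q^8] f(8)=1,f(4)=1,f(2)=1,f(1)=1 ⇒ 4
q^9  k|9↦f(k): 9:1 3:1 1:1  a_9=3
d|10:{1,2,5,10}  Σf=1+1+1+1=4
n=11: 1·11 11·1  f→[1+1]=2
q^12  k|12↦f(k): 1:1 2:1 3:1 4:1 6:1 12:1  a_12=6

3, 2, 4, 2, 4, 3, 4, 2, 6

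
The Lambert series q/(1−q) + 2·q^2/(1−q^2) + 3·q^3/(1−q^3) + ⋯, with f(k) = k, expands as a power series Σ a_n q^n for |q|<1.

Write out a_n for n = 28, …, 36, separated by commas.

56, 30, 72, 32, 63, 48, 54, 48, 91

[q^28] f(28)=28,f(14)=14,f(7)=7,f(4)=4,f(2)=2,f(1)=1 ⇒ 56
d|29:{1,29}  Σf=1+29=30
[q^30] f(30)=30,f(15)=15,f(10)=10,f(6)=6,f(5)=5,f(3)=3,f(2)=2,f(1)=1 ⇒ 72
q^31  k|31↦f(k): 31:31 1:1  a_31=32
[q^32] f(1)=1,f(2)=2,f(4)=4,f(8)=8,f(16)=16,f(32)=32 ⇒ 63
d|33:{33,11,3,1}  Σf=33+11+3+1=48
n=34: 1·34 2·17 17·2 34·1  f→[1+2+17+34]=54
n=35: 1·35 5·7 7·5 35·1  f→[1+5+7+35]=48
q^36  k|36↦f(k): 36:36 18:18 12:12 9:9 6:6 4:4 3:3 2:2 1:1  a_36=91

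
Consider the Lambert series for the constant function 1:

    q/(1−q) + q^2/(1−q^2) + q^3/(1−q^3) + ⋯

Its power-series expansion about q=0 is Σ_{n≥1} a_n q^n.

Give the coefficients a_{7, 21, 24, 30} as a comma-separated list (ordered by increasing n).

2, 4, 8, 8

n=7: 1·7 7·1  f→[1+1]=2
[q^21] f(1)=1,f(3)=1,f(7)=1,f(21)=1 ⇒ 4
[q^24] f(24)=1,f(12)=1,f(8)=1,f(6)=1,f(4)=1,f(3)=1,f(2)=1,f(1)=1 ⇒ 8
q^30  k|30↦f(k): 30:1 15:1 10:1 6:1 5:1 3:1 2:1 1:1  a_30=8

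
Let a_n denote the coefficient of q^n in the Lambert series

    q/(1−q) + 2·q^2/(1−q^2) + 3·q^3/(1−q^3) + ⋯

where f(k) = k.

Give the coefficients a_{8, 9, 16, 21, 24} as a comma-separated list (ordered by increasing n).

d|8:{8,4,2,1}  Σf=8+4+2+1=15
d|9:{1,3,9}  Σf=1+3+9=13
d|16:{16,8,4,2,1}  Σf=16+8+4+2+1=31
[q^21] f(21)=21,f(7)=7,f(3)=3,f(1)=1 ⇒ 32
q^24  k|24↦f(k): 1:1 2:2 3:3 4:4 6:6 8:8 12:12 24:24  a_24=60

15, 13, 31, 32, 60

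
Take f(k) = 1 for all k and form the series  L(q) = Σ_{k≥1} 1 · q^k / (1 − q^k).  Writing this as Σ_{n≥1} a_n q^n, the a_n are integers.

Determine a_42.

[q^42] f(1)=1,f(2)=1,f(3)=1,f(6)=1,f(7)=1,f(14)=1,f(21)=1,f(42)=1 ⇒ 8

a_42 = 8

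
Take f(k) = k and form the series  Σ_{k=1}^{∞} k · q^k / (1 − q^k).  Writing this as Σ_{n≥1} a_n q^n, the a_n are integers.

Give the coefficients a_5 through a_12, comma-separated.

q^5  k|5↦f(k): 5:5 1:1  a_5=6
q^6  k|6↦f(k): 1:1 2:2 3:3 6:6  a_6=12
q^7  k|7↦f(k): 7:7 1:1  a_7=8
q^8  k|8↦f(k): 8:8 4:4 2:2 1:1  a_8=15
d|9:{9,3,1}  Σf=9+3+1=13
q^10  k|10↦f(k): 10:10 5:5 2:2 1:1  a_10=18
q^11  k|11↦f(k): 11:11 1:1  a_11=12
d|12:{1,2,3,4,6,12}  Σf=1+2+3+4+6+12=28

6, 12, 8, 15, 13, 18, 12, 28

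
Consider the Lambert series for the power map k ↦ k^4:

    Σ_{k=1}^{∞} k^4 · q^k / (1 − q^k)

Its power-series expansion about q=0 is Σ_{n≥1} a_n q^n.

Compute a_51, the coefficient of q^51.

q^51  k|51↦f(k): 1:1 3:81 17:83521 51:6765201  a_51=6848804

a_51 = 6848804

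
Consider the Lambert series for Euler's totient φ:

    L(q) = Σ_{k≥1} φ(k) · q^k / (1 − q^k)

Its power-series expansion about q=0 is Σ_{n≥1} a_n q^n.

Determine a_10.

d|10:{1,2,5,10}  Σφ=1+1+4+4=10

a_10 = 10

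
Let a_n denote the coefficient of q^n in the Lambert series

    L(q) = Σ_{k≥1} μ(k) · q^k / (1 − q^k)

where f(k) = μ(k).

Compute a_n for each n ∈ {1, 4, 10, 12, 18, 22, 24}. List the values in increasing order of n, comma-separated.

1, 0, 0, 0, 0, 0, 0

n=1: 1·1  μ→[1]=1
n=4: 4·1 2·2 1·4  μ→[0+(-1)+1]=0
n=10: 10·1 5·2 2·5 1·10  μ→[1+(-1)+(-1)+1]=0
[q^12] μ(1)=1,μ(2)=-1,μ(3)=-1,μ(4)=0,μ(6)=1,μ(12)=0 ⇒ 0
d|18:{1,2,3,6,9,18}  Σμ=1+(-1)+(-1)+1+0+0=0
[q^22] μ(22)=1,μ(11)=-1,μ(2)=-1,μ(1)=1 ⇒ 0
d|24:{1,2,3,4,6,8,12,24}  Σμ=1+(-1)+(-1)+0+1+0+0+0=0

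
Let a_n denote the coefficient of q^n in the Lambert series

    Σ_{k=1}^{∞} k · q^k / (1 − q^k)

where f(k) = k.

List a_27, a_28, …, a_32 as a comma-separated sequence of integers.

40, 56, 30, 72, 32, 63

d|27:{1,3,9,27}  Σf=1+3+9+27=40
[q^28] f(1)=1,f(2)=2,f(4)=4,f(7)=7,f(14)=14,f(28)=28 ⇒ 56
[q^29] f(1)=1,f(29)=29 ⇒ 30
[q^30] f(1)=1,f(2)=2,f(3)=3,f(5)=5,f(6)=6,f(10)=10,f(15)=15,f(30)=30 ⇒ 72
n=31: 31·1 1·31  f→[31+1]=32
q^32  k|32↦f(k): 1:1 2:2 4:4 8:8 16:16 32:32  a_32=63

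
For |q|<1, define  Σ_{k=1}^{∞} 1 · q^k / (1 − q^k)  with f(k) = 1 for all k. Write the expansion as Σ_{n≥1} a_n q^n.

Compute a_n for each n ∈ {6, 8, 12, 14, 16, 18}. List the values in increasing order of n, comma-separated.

4, 4, 6, 4, 5, 6

n=6: 1·6 2·3 3·2 6·1  f→[1+1+1+1]=4
n=8: 8·1 4·2 2·4 1·8  f→[1+1+1+1]=4
n=12: 12·1 6·2 4·3 3·4 2·6 1·12  f→[1+1+1+1+1+1]=6
q^14  k|14↦f(k): 14:1 7:1 2:1 1:1  a_14=4
n=16: 16·1 8·2 4·4 2·8 1·16  f→[1+1+1+1+1]=5
q^18  k|18↦f(k): 18:1 9:1 6:1 3:1 2:1 1:1  a_18=6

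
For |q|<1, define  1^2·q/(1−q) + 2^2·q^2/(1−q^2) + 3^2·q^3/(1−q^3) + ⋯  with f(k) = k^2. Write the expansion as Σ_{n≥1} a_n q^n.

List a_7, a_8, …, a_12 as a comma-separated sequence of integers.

q^7  k|7↦f(k): 1:1 7:49  a_7=50
[q^8] f(1)=1,f(2)=4,f(4)=16,f(8)=64 ⇒ 85
d|9:{9,3,1}  Σf=81+9+1=91
d|10:{10,5,2,1}  Σf=100+25+4+1=130
d|11:{11,1}  Σf=121+1=122
n=12: 12·1 6·2 4·3 3·4 2·6 1·12  f→[144+36+16+9+4+1]=210

50, 85, 91, 130, 122, 210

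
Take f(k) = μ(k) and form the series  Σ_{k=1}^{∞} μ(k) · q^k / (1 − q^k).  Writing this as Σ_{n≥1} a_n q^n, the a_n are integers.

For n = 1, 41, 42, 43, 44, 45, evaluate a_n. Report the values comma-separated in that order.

1, 0, 0, 0, 0, 0

q^1  k|1↦μ(k): 1:1  a_1=1
[q^41] μ(41)=-1,μ(1)=1 ⇒ 0
q^42  k|42↦μ(k): 1:1 2:-1 3:-1 6:1 7:-1 14:1 21:1 42:-1  a_42=0
n=43: 1·43 43·1  μ→[1+(-1)]=0
n=44: 44·1 22·2 11·4 4·11 2·22 1·44  μ→[0+1+(-1)+0+(-1)+1]=0
n=45: 45·1 15·3 9·5 5·9 3·15 1·45  μ→[0+1+0+(-1)+(-1)+1]=0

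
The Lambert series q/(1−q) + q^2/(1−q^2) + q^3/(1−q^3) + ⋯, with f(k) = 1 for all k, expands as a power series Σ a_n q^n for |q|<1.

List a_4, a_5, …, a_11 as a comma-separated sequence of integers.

n=4: 4·1 2·2 1·4  f→[1+1+1]=3
q^5  k|5↦f(k): 1:1 5:1  a_5=2
q^6  k|6↦f(k): 1:1 2:1 3:1 6:1  a_6=4
[q^7] f(1)=1,f(7)=1 ⇒ 2
n=8: 8·1 4·2 2·4 1·8  f→[1+1+1+1]=4
q^9  k|9↦f(k): 9:1 3:1 1:1  a_9=3
d|10:{10,5,2,1}  Σf=1+1+1+1=4
d|11:{11,1}  Σf=1+1=2

3, 2, 4, 2, 4, 3, 4, 2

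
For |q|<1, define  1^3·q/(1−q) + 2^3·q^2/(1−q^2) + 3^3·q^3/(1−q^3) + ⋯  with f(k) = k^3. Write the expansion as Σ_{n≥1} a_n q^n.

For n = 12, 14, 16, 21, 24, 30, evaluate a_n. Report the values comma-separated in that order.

2044, 3096, 4681, 9632, 16380, 31752

d|12:{1,2,3,4,6,12}  Σf=1+8+27+64+216+1728=2044
q^14  k|14↦f(k): 14:2744 7:343 2:8 1:1  a_14=3096
n=16: 1·16 2·8 4·4 8·2 16·1  f→[1+8+64+512+4096]=4681
[q^21] f(21)=9261,f(7)=343,f(3)=27,f(1)=1 ⇒ 9632
n=24: 1·24 2·12 3·8 4·6 6·4 8·3 12·2 24·1  f→[1+8+27+64+216+512+1728+13824]=16380
[q^30] f(30)=27000,f(15)=3375,f(10)=1000,f(6)=216,f(5)=125,f(3)=27,f(2)=8,f(1)=1 ⇒ 31752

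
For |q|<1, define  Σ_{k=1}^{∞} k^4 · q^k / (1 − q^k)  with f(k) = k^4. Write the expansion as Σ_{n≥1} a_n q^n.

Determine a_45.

a_45 = 4158518

q^45  k|45↦f(k): 1:1 3:81 5:625 9:6561 15:50625 45:4100625  a_45=4158518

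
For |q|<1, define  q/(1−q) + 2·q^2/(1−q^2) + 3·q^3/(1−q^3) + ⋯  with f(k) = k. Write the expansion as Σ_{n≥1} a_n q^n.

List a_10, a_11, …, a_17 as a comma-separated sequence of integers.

d|10:{10,5,2,1}  Σf=10+5+2+1=18
d|11:{11,1}  Σf=11+1=12
[q^12] f(1)=1,f(2)=2,f(3)=3,f(4)=4,f(6)=6,f(12)=12 ⇒ 28
q^13  k|13↦f(k): 1:1 13:13  a_13=14
n=14: 14·1 7·2 2·7 1·14  f→[14+7+2+1]=24
q^15  k|15↦f(k): 1:1 3:3 5:5 15:15  a_15=24
[q^16] f(1)=1,f(2)=2,f(4)=4,f(8)=8,f(16)=16 ⇒ 31
n=17: 1·17 17·1  f→[1+17]=18

18, 12, 28, 14, 24, 24, 31, 18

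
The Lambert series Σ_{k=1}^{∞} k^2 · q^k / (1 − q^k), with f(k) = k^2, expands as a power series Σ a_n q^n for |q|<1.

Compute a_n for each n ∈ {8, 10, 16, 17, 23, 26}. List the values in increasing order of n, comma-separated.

85, 130, 341, 290, 530, 850

d|8:{1,2,4,8}  Σf=1+4+16+64=85
d|10:{1,2,5,10}  Σf=1+4+25+100=130
q^16  k|16↦f(k): 16:256 8:64 4:16 2:4 1:1  a_16=341
q^17  k|17↦f(k): 17:289 1:1  a_17=290
q^23  k|23↦f(k): 1:1 23:529  a_23=530
q^26  k|26↦f(k): 26:676 13:169 2:4 1:1  a_26=850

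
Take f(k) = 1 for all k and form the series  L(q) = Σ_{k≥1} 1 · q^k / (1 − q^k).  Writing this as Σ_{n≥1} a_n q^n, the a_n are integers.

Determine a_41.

a_41 = 2

q^41  k|41↦f(k): 41:1 1:1  a_41=2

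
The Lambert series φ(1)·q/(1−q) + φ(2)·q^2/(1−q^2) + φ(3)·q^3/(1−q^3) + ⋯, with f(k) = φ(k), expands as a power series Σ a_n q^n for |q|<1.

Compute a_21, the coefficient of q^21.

n=21: 1·21 3·7 7·3 21·1  φ→[1+2+6+12]=21

a_21 = 21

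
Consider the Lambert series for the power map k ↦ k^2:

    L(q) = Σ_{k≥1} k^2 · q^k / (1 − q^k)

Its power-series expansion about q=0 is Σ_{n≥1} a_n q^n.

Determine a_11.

[q^11] f(11)=121,f(1)=1 ⇒ 122

a_11 = 122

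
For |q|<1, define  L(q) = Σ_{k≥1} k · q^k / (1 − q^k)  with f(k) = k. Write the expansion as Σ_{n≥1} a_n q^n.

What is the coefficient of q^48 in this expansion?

a_48 = 124

q^48  k|48↦f(k): 1:1 2:2 3:3 4:4 6:6 8:8 12:12 16:16 24:24 48:48  a_48=124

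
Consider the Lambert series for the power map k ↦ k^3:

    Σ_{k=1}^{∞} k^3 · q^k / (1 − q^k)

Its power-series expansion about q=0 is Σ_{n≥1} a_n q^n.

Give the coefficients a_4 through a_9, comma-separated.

73, 126, 252, 344, 585, 757

d|4:{1,2,4}  Σf=1+8+64=73
q^5  k|5↦f(k): 1:1 5:125  a_5=126
q^6  k|6↦f(k): 1:1 2:8 3:27 6:216  a_6=252
d|7:{7,1}  Σf=343+1=344
[q^8] f(1)=1,f(2)=8,f(4)=64,f(8)=512 ⇒ 585
[q^9] f(9)=729,f(3)=27,f(1)=1 ⇒ 757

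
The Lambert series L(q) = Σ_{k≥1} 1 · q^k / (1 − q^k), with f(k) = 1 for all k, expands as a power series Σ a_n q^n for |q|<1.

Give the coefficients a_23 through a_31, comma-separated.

2, 8, 3, 4, 4, 6, 2, 8, 2

q^23  k|23↦f(k): 1:1 23:1  a_23=2
q^24  k|24↦f(k): 24:1 12:1 8:1 6:1 4:1 3:1 2:1 1:1  a_24=8
d|25:{1,5,25}  Σf=1+1+1=3
n=26: 1·26 2·13 13·2 26·1  f→[1+1+1+1]=4
[q^27] f(1)=1,f(3)=1,f(9)=1,f(27)=1 ⇒ 4
[q^28] f(1)=1,f(2)=1,f(4)=1,f(7)=1,f(14)=1,f(28)=1 ⇒ 6
q^29  k|29↦f(k): 29:1 1:1  a_29=2
d|30:{30,15,10,6,5,3,2,1}  Σf=1+1+1+1+1+1+1+1=8
[q^31] f(31)=1,f(1)=1 ⇒ 2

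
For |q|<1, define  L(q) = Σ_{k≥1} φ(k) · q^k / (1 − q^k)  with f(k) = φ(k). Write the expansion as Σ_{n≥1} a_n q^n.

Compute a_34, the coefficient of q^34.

n=34: 34·1 17·2 2·17 1·34  φ→[16+16+1+1]=34

a_34 = 34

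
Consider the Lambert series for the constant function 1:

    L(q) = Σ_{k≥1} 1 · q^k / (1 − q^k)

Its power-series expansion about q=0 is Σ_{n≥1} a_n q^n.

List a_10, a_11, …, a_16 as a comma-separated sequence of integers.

4, 2, 6, 2, 4, 4, 5

q^10  k|10↦f(k): 10:1 5:1 2:1 1:1  a_10=4
d|11:{1,11}  Σf=1+1=2
q^12  k|12↦f(k): 1:1 2:1 3:1 4:1 6:1 12:1  a_12=6
n=13: 1·13 13·1  f→[1+1]=2
d|14:{1,2,7,14}  Σf=1+1+1+1=4
n=15: 1·15 3·5 5·3 15·1  f→[1+1+1+1]=4
q^16  k|16↦f(k): 1:1 2:1 4:1 8:1 16:1  a_16=5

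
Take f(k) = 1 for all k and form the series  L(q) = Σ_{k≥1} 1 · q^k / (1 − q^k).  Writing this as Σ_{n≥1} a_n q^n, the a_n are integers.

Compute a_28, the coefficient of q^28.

[q^28] f(1)=1,f(2)=1,f(4)=1,f(7)=1,f(14)=1,f(28)=1 ⇒ 6

a_28 = 6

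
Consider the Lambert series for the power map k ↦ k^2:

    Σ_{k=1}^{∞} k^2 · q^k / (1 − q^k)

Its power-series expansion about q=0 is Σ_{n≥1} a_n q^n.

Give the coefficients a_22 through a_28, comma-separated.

610, 530, 850, 651, 850, 820, 1050

q^22  k|22↦f(k): 1:1 2:4 11:121 22:484  a_22=610
q^23  k|23↦f(k): 23:529 1:1  a_23=530
n=24: 24·1 12·2 8·3 6·4 4·6 3·8 2·12 1·24  f→[576+144+64+36+16+9+4+1]=850
[q^25] f(25)=625,f(5)=25,f(1)=1 ⇒ 651
q^26  k|26↦f(k): 26:676 13:169 2:4 1:1  a_26=850
d|27:{1,3,9,27}  Σf=1+9+81+729=820
q^28  k|28↦f(k): 1:1 2:4 4:16 7:49 14:196 28:784  a_28=1050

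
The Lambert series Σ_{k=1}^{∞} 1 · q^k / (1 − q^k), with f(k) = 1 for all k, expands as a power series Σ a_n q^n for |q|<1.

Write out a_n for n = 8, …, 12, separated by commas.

[q^8] f(1)=1,f(2)=1,f(4)=1,f(8)=1 ⇒ 4
n=9: 9·1 3·3 1·9  f→[1+1+1]=3
q^10  k|10↦f(k): 10:1 5:1 2:1 1:1  a_10=4
[q^11] f(1)=1,f(11)=1 ⇒ 2
d|12:{12,6,4,3,2,1}  Σf=1+1+1+1+1+1=6

4, 3, 4, 2, 6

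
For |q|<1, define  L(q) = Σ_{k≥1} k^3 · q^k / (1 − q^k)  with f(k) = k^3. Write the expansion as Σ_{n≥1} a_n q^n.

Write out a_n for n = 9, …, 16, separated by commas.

q^9  k|9↦f(k): 9:729 3:27 1:1  a_9=757
d|10:{1,2,5,10}  Σf=1+8+125+1000=1134
q^11  k|11↦f(k): 1:1 11:1331  a_11=1332
q^12  k|12↦f(k): 1:1 2:8 3:27 4:64 6:216 12:1728  a_12=2044
d|13:{13,1}  Σf=2197+1=2198
n=14: 14·1 7·2 2·7 1·14  f→[2744+343+8+1]=3096
q^15  k|15↦f(k): 15:3375 5:125 3:27 1:1  a_15=3528
q^16  k|16↦f(k): 16:4096 8:512 4:64 2:8 1:1  a_16=4681

757, 1134, 1332, 2044, 2198, 3096, 3528, 4681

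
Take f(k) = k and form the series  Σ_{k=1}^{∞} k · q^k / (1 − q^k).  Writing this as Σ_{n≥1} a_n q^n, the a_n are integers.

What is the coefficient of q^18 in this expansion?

q^18  k|18↦f(k): 1:1 2:2 3:3 6:6 9:9 18:18  a_18=39

a_18 = 39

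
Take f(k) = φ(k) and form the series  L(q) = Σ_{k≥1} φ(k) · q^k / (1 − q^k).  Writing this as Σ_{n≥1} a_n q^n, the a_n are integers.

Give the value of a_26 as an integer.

q^26  k|26↦φ(k): 1:1 2:1 13:12 26:12  a_26=26

a_26 = 26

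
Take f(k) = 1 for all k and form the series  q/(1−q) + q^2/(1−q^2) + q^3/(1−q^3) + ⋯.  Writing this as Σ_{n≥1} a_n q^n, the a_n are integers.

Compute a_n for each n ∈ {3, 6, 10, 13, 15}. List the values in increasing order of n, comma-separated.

q^3  k|3↦f(k): 3:1 1:1  a_3=2
d|6:{1,2,3,6}  Σf=1+1+1+1=4
n=10: 1·10 2·5 5·2 10·1  f→[1+1+1+1]=4
n=13: 13·1 1·13  f→[1+1]=2
[q^15] f(1)=1,f(3)=1,f(5)=1,f(15)=1 ⇒ 4

2, 4, 4, 2, 4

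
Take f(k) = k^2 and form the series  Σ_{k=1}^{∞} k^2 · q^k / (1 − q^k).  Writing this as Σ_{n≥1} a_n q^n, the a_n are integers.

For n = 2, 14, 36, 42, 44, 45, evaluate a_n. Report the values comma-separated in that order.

q^2  k|2↦f(k): 2:4 1:1  a_2=5
[q^14] f(14)=196,f(7)=49,f(2)=4,f(1)=1 ⇒ 250
d|36:{36,18,12,9,6,4,3,2,1}  Σf=1296+324+144+81+36+16+9+4+1=1911
n=42: 1·42 2·21 3·14 6·7 7·6 14·3 21·2 42·1  f→[1+4+9+36+49+196+441+1764]=2500
n=44: 1·44 2·22 4·11 11·4 22·2 44·1  f→[1+4+16+121+484+1936]=2562
q^45  k|45↦f(k): 1:1 3:9 5:25 9:81 15:225 45:2025  a_45=2366

5, 250, 1911, 2500, 2562, 2366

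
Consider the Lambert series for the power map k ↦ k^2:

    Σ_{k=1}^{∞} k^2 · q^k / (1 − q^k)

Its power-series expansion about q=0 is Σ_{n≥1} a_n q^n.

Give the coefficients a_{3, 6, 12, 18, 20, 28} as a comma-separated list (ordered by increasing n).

10, 50, 210, 455, 546, 1050

q^3  k|3↦f(k): 1:1 3:9  a_3=10
q^6  k|6↦f(k): 6:36 3:9 2:4 1:1  a_6=50
n=12: 1·12 2·6 3·4 4·3 6·2 12·1  f→[1+4+9+16+36+144]=210
q^18  k|18↦f(k): 18:324 9:81 6:36 3:9 2:4 1:1  a_18=455
[q^20] f(20)=400,f(10)=100,f(5)=25,f(4)=16,f(2)=4,f(1)=1 ⇒ 546
q^28  k|28↦f(k): 1:1 2:4 4:16 7:49 14:196 28:784  a_28=1050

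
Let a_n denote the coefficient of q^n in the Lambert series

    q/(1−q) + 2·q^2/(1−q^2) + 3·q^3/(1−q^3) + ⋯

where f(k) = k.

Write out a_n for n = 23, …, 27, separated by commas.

n=23: 23·1 1·23  f→[23+1]=24
d|24:{1,2,3,4,6,8,12,24}  Σf=1+2+3+4+6+8+12+24=60
n=25: 1·25 5·5 25·1  f→[1+5+25]=31
d|26:{1,2,13,26}  Σf=1+2+13+26=42
q^27  k|27↦f(k): 1:1 3:3 9:9 27:27  a_27=40

24, 60, 31, 42, 40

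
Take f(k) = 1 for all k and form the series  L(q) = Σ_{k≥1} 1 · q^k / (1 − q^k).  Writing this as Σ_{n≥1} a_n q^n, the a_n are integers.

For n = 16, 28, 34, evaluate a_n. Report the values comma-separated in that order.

5, 6, 4

[q^16] f(1)=1,f(2)=1,f(4)=1,f(8)=1,f(16)=1 ⇒ 5
n=28: 28·1 14·2 7·4 4·7 2·14 1·28  f→[1+1+1+1+1+1]=6
[q^34] f(1)=1,f(2)=1,f(17)=1,f(34)=1 ⇒ 4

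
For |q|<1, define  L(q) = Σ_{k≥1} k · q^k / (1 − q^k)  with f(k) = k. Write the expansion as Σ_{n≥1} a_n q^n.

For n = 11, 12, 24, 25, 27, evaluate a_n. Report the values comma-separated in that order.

d|11:{11,1}  Σf=11+1=12
q^12  k|12↦f(k): 12:12 6:6 4:4 3:3 2:2 1:1  a_12=28
[q^24] f(24)=24,f(12)=12,f(8)=8,f(6)=6,f(4)=4,f(3)=3,f(2)=2,f(1)=1 ⇒ 60
q^25  k|25↦f(k): 1:1 5:5 25:25  a_25=31
d|27:{27,9,3,1}  Σf=27+9+3+1=40

12, 28, 60, 31, 40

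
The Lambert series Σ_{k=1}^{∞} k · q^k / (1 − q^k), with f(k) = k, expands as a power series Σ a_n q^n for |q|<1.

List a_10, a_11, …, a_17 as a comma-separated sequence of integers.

18, 12, 28, 14, 24, 24, 31, 18

[q^10] f(10)=10,f(5)=5,f(2)=2,f(1)=1 ⇒ 18
n=11: 11·1 1·11  f→[11+1]=12
d|12:{1,2,3,4,6,12}  Σf=1+2+3+4+6+12=28
n=13: 1·13 13·1  f→[1+13]=14
d|14:{14,7,2,1}  Σf=14+7+2+1=24
[q^15] f(1)=1,f(3)=3,f(5)=5,f(15)=15 ⇒ 24
[q^16] f(1)=1,f(2)=2,f(4)=4,f(8)=8,f(16)=16 ⇒ 31
d|17:{1,17}  Σf=1+17=18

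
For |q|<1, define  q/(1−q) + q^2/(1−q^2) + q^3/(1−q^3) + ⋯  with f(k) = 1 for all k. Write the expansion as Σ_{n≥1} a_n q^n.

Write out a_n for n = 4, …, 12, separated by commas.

3, 2, 4, 2, 4, 3, 4, 2, 6

[q^4] f(1)=1,f(2)=1,f(4)=1 ⇒ 3
q^5  k|5↦f(k): 5:1 1:1  a_5=2
d|6:{6,3,2,1}  Σf=1+1+1+1=4
d|7:{7,1}  Σf=1+1=2
q^8  k|8↦f(k): 8:1 4:1 2:1 1:1  a_8=4
[q^9] f(1)=1,f(3)=1,f(9)=1 ⇒ 3
d|10:{1,2,5,10}  Σf=1+1+1+1=4
[q^11] f(1)=1,f(11)=1 ⇒ 2
d|12:{1,2,3,4,6,12}  Σf=1+1+1+1+1+1=6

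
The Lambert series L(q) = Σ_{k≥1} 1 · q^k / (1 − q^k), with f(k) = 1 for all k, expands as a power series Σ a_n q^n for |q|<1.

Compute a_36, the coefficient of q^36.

d|36:{36,18,12,9,6,4,3,2,1}  Σf=1+1+1+1+1+1+1+1+1=9

a_36 = 9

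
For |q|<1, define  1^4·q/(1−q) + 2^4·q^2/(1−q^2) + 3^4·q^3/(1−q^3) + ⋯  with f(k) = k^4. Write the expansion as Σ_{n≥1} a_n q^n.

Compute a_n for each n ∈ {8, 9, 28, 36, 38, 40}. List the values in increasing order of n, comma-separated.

4369, 6643, 655746, 1813539, 2215474, 2734994

[q^8] f(8)=4096,f(4)=256,f(2)=16,f(1)=1 ⇒ 4369
d|9:{1,3,9}  Σf=1+81+6561=6643
n=28: 1·28 2·14 4·7 7·4 14·2 28·1  f→[1+16+256+2401+38416+614656]=655746
q^36  k|36↦f(k): 1:1 2:16 3:81 4:256 6:1296 9:6561 12:20736 18:104976 36:1679616  a_36=1813539
[q^38] f(38)=2085136,f(19)=130321,f(2)=16,f(1)=1 ⇒ 2215474
[q^40] f(1)=1,f(2)=16,f(4)=256,f(5)=625,f(8)=4096,f(10)=10000,f(20)=160000,f(40)=2560000 ⇒ 2734994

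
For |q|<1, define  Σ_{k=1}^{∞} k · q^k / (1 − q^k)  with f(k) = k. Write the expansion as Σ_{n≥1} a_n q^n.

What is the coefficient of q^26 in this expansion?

a_26 = 42

n=26: 26·1 13·2 2·13 1·26  f→[26+13+2+1]=42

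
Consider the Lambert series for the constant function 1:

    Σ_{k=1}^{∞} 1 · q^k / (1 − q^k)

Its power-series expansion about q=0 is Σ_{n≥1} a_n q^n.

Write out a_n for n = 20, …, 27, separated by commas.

d|20:{1,2,4,5,10,20}  Σf=1+1+1+1+1+1=6
d|21:{1,3,7,21}  Σf=1+1+1+1=4
q^22  k|22↦f(k): 22:1 11:1 2:1 1:1  a_22=4
d|23:{23,1}  Σf=1+1=2
q^24  k|24↦f(k): 24:1 12:1 8:1 6:1 4:1 3:1 2:1 1:1  a_24=8
[q^25] f(1)=1,f(5)=1,f(25)=1 ⇒ 3
d|26:{26,13,2,1}  Σf=1+1+1+1=4
n=27: 27·1 9·3 3·9 1·27  f→[1+1+1+1]=4

6, 4, 4, 2, 8, 3, 4, 4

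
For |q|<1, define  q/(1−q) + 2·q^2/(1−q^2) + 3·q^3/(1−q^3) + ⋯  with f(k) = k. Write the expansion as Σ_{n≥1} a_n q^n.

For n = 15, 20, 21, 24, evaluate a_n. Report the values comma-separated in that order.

24, 42, 32, 60

n=15: 1·15 3·5 5·3 15·1  f→[1+3+5+15]=24
d|20:{1,2,4,5,10,20}  Σf=1+2+4+5+10+20=42
q^21  k|21↦f(k): 1:1 3:3 7:7 21:21  a_21=32
[q^24] f(1)=1,f(2)=2,f(3)=3,f(4)=4,f(6)=6,f(8)=8,f(12)=12,f(24)=24 ⇒ 60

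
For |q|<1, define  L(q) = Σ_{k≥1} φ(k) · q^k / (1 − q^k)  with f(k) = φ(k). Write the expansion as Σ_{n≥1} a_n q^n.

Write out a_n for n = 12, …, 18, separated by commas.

n=12: 12·1 6·2 4·3 3·4 2·6 1·12  φ→[4+2+2+2+1+1]=12
n=13: 13·1 1·13  φ→[12+1]=13
n=14: 14·1 7·2 2·7 1·14  φ→[6+6+1+1]=14
q^15  k|15↦φ(k): 15:8 5:4 3:2 1:1  a_15=15
d|16:{16,8,4,2,1}  Σφ=8+4+2+1+1=16
[q^17] φ(17)=16,φ(1)=1 ⇒ 17
q^18  k|18↦φ(k): 18:6 9:6 6:2 3:2 2:1 1:1  a_18=18

12, 13, 14, 15, 16, 17, 18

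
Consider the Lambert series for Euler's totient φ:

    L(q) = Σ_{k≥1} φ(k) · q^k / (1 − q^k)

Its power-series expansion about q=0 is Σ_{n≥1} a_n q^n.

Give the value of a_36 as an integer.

n=36: 1·36 2·18 3·12 4·9 6·6 9·4 12·3 18·2 36·1  φ→[1+1+2+2+2+6+4+6+12]=36

a_36 = 36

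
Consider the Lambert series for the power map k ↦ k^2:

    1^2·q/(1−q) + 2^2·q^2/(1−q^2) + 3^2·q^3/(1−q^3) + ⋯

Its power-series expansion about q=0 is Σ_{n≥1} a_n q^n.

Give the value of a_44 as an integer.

d|44:{1,2,4,11,22,44}  Σf=1+4+16+121+484+1936=2562

a_44 = 2562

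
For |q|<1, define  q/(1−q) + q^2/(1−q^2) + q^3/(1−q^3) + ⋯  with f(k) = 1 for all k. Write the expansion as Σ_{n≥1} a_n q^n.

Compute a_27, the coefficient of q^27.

n=27: 27·1 9·3 3·9 1·27  f→[1+1+1+1]=4

a_27 = 4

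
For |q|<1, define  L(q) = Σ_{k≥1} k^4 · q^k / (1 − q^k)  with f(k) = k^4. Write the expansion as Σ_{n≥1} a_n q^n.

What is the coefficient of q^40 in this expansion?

d|40:{40,20,10,8,5,4,2,1}  Σf=2560000+160000+10000+4096+625+256+16+1=2734994

a_40 = 2734994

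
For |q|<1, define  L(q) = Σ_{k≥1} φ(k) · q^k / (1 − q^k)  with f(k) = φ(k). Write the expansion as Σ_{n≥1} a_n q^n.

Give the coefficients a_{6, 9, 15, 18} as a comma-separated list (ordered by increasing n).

[q^6] φ(1)=1,φ(2)=1,φ(3)=2,φ(6)=2 ⇒ 6
[q^9] φ(9)=6,φ(3)=2,φ(1)=1 ⇒ 9
q^15  k|15↦φ(k): 1:1 3:2 5:4 15:8  a_15=15
[q^18] φ(1)=1,φ(2)=1,φ(3)=2,φ(6)=2,φ(9)=6,φ(18)=6 ⇒ 18

6, 9, 15, 18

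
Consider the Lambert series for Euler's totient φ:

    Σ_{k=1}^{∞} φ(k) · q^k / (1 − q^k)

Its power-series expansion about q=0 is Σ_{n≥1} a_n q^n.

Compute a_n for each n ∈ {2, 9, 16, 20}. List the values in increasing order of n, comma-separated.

n=2: 2·1 1·2  φ→[1+1]=2
[q^9] φ(1)=1,φ(3)=2,φ(9)=6 ⇒ 9
q^16  k|16↦φ(k): 16:8 8:4 4:2 2:1 1:1  a_16=16
[q^20] φ(1)=1,φ(2)=1,φ(4)=2,φ(5)=4,φ(10)=4,φ(20)=8 ⇒ 20

2, 9, 16, 20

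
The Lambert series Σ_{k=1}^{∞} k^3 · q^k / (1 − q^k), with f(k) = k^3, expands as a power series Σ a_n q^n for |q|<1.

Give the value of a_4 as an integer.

a_4 = 73

n=4: 1·4 2·2 4·1  f→[1+8+64]=73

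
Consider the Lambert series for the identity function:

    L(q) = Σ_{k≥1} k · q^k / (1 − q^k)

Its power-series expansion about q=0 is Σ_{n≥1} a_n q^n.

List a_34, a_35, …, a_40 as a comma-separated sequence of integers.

54, 48, 91, 38, 60, 56, 90

d|34:{1,2,17,34}  Σf=1+2+17+34=54
n=35: 1·35 5·7 7·5 35·1  f→[1+5+7+35]=48
n=36: 1·36 2·18 3·12 4·9 6·6 9·4 12·3 18·2 36·1  f→[1+2+3+4+6+9+12+18+36]=91
d|37:{37,1}  Σf=37+1=38
n=38: 38·1 19·2 2·19 1·38  f→[38+19+2+1]=60
n=39: 39·1 13·3 3·13 1·39  f→[39+13+3+1]=56
[q^40] f(40)=40,f(20)=20,f(10)=10,f(8)=8,f(5)=5,f(4)=4,f(2)=2,f(1)=1 ⇒ 90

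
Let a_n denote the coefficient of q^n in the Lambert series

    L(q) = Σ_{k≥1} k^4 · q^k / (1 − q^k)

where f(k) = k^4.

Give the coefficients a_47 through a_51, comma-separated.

4879682, 5732210, 5767203, 6651267, 6848804

d|47:{1,47}  Σf=1+4879681=4879682
n=48: 48·1 24·2 16·3 12·4 8·6 6·8 4·12 3·16 2·24 1·48  f→[5308416+331776+65536+20736+4096+1296+256+81+16+1]=5732210
n=49: 49·1 7·7 1·49  f→[5764801+2401+1]=5767203
[q^50] f(50)=6250000,f(25)=390625,f(10)=10000,f(5)=625,f(2)=16,f(1)=1 ⇒ 6651267
[q^51] f(51)=6765201,f(17)=83521,f(3)=81,f(1)=1 ⇒ 6848804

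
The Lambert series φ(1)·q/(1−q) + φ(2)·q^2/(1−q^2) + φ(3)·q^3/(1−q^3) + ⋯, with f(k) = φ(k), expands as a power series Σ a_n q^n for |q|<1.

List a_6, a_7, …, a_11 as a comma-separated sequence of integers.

q^6  k|6↦φ(k): 6:2 3:2 2:1 1:1  a_6=6
d|7:{1,7}  Σφ=1+6=7
d|8:{1,2,4,8}  Σφ=1+1+2+4=8
[q^9] φ(9)=6,φ(3)=2,φ(1)=1 ⇒ 9
q^10  k|10↦φ(k): 1:1 2:1 5:4 10:4  a_10=10
d|11:{1,11}  Σφ=1+10=11

6, 7, 8, 9, 10, 11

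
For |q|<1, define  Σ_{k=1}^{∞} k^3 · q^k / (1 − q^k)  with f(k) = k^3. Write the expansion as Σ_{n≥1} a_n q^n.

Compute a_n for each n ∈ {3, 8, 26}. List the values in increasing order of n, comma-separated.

d|3:{1,3}  Σf=1+27=28
d|8:{8,4,2,1}  Σf=512+64+8+1=585
q^26  k|26↦f(k): 1:1 2:8 13:2197 26:17576  a_26=19782

28, 585, 19782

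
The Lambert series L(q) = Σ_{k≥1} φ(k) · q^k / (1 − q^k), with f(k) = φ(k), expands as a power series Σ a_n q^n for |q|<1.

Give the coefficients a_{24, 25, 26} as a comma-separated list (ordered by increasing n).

n=24: 24·1 12·2 8·3 6·4 4·6 3·8 2·12 1·24  φ→[8+4+4+2+2+2+1+1]=24
q^25  k|25↦φ(k): 25:20 5:4 1:1  a_25=25
[q^26] φ(26)=12,φ(13)=12,φ(2)=1,φ(1)=1 ⇒ 26

24, 25, 26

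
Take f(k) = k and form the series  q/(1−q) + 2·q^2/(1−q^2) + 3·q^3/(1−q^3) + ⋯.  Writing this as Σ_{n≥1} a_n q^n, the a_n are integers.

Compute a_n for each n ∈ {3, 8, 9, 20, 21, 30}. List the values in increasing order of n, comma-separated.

[q^3] f(1)=1,f(3)=3 ⇒ 4
d|8:{1,2,4,8}  Σf=1+2+4+8=15
n=9: 1·9 3·3 9·1  f→[1+3+9]=13
n=20: 20·1 10·2 5·4 4·5 2·10 1·20  f→[20+10+5+4+2+1]=42
q^21  k|21↦f(k): 21:21 7:7 3:3 1:1  a_21=32
q^30  k|30↦f(k): 30:30 15:15 10:10 6:6 5:5 3:3 2:2 1:1  a_30=72

4, 15, 13, 42, 32, 72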